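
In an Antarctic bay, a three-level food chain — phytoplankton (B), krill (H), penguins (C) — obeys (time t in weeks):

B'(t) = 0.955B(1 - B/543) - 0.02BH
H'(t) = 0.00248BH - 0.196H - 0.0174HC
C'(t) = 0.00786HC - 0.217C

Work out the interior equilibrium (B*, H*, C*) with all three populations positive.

B* ≈ 229, H* ≈ 27.6, C* ≈ 21.4

From dC/dt = 0: 0.00786H* = 0.217, so H* = 27.6.
From dB/dt = 0: 0.955(1 - B*/543) = 0.02·27.6, giving B* = 543·(1 - 0.578) = 229.
From dH/dt = 0: 0.00248·229 - 0.196 = 0.0174C*, so C* = 0.372/0.0174 = 21.4.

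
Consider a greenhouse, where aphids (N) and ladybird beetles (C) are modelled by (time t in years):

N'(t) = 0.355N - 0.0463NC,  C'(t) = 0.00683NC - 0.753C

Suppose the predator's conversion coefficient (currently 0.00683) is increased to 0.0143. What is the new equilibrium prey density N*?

At the interior fixed point, setting dC/dt = 0 with C > 0 fixes N* = (predator death rate)/(NC coefficient) — independent of the other coefficients.
With the change, N* = 0.753/0.0143 = 52.7; it falls from 110.

N* ≈ 52.7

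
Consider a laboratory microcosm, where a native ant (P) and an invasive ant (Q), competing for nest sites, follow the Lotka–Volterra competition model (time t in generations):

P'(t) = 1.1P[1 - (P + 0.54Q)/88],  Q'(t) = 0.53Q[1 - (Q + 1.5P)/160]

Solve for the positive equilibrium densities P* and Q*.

Setting both brackets to zero gives the nullclines P + 0.54Q = 88 and 1.5P + Q = 160.
Substituting Q = 160 - 1.5P into the first: P(1 - 0.54·1.5) = 88 - 0.54·160.
So P* = 1.6/0.19 = 8.42, and then Q* = 160 - 1.5·8.42 = 147.

P* ≈ 8.42, Q* ≈ 147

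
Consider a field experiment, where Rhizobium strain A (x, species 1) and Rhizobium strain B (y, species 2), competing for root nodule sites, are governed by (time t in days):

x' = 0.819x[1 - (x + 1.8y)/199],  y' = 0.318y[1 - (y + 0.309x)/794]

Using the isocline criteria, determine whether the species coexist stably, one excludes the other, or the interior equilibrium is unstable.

species 2 excludes species 1

Compare the nullcline intercepts: K1/α12 = 199/1.8 = 111 < K2 = 794; K2/α21 = 794/0.309 = 2570 > K1 = 199.
Since the inequalities point opposite ways, species 2 can invade but species 1 cannot.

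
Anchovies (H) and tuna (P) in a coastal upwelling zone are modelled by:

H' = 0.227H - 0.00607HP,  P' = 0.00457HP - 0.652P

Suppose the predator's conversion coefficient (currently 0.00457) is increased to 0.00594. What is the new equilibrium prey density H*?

At the interior fixed point, setting dP/dt = 0 with P > 0 fixes H* = (predator death rate)/(HP coefficient) — independent of the other coefficients.
With the change, H* = 0.652/0.00594 = 110; it falls from 143.

H* ≈ 110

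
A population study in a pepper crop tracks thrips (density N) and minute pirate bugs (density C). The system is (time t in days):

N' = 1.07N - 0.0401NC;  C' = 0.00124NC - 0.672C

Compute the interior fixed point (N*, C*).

N* ≈ 542, C* ≈ 26.7

Set dC/dt = 0 with C > 0: 0.00124N - 0.672 = 0, so N* = 0.672/0.00124 = 542.
Set dN/dt = 0 with N > 0: 1.07 - 0.0401C = 0, so C* = 1.07/0.0401 = 26.7.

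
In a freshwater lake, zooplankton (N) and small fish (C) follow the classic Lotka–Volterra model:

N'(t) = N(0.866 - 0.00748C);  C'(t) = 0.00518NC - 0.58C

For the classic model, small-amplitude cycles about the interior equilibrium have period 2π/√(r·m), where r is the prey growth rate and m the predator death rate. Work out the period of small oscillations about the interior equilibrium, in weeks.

Here r = 0.866 and m = 0.58, so r·m = 0.502.
ω = √0.502 = 0.709 per week, hence T = 2π/ω ≈ 8.87 weeks.

T ≈ 8.87 weeks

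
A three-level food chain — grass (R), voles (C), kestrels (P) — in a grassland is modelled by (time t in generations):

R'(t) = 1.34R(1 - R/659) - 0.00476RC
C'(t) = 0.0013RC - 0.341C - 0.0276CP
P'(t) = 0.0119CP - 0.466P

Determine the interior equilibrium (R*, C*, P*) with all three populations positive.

R* ≈ 567, C* ≈ 39.2, P* ≈ 14.4

From dP/dt = 0: 0.0119C* = 0.466, so C* = 39.2.
From dR/dt = 0: 1.34(1 - R*/659) = 0.00476·39.2, giving R* = 659·(1 - 0.139) = 567.
From dC/dt = 0: 0.0013·567 - 0.341 = 0.0276P*, so P* = 0.397/0.0276 = 14.4.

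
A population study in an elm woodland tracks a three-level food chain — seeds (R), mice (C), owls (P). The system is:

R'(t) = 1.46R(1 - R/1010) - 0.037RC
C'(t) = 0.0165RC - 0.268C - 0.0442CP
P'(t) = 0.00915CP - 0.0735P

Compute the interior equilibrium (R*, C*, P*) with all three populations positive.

From dP/dt = 0: 0.00915C* = 0.0735, so C* = 8.03.
From dR/dt = 0: 1.46(1 - R*/1010) = 0.037·8.03, giving R* = 1010·(1 - 0.204) = 804.
From dC/dt = 0: 0.0165·804 - 0.268 = 0.0442P*, so P* = 13/0.0442 = 294.

R* ≈ 804, C* ≈ 8.03, P* ≈ 294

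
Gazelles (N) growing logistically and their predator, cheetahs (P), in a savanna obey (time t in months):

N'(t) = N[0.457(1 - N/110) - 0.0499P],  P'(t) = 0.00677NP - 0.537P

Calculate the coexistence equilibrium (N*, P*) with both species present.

From dP/dt = 0 with P > 0: 0.00677N* = 0.537, so N* = 79.3.
Substitute into dN/dt = 0: 0.457(1 - 79.3/110) = 0.0499P*.
The bracket is 0.279, giving P* = 0.127/0.0499 = 2.55.

N* ≈ 79.3, P* ≈ 2.55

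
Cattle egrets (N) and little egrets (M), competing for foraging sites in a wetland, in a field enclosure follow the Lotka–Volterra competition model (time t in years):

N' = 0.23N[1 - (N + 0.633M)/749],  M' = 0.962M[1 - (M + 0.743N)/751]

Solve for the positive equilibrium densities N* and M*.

Setting both brackets to zero gives the nullclines N + 0.633M = 749 and 0.743N + M = 751.
Substituting M = 751 - 0.743N into the first: N(1 - 0.633·0.743) = 749 - 0.633·751.
So N* = 274/0.53 = 517, and then M* = 751 - 0.743·517 = 367.

N* ≈ 517, M* ≈ 367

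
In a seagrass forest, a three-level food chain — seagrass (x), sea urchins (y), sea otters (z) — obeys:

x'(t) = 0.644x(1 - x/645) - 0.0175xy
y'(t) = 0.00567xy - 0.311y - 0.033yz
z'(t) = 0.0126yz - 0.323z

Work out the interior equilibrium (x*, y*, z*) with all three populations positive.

x* ≈ 196, y* ≈ 25.6, z* ≈ 24.2

From dz/dt = 0: 0.0126y* = 0.323, so y* = 25.6.
From dx/dt = 0: 0.644(1 - x*/645) = 0.0175·25.6, giving x* = 645·(1 - 0.697) = 196.
From dy/dt = 0: 0.00567·196 - 0.311 = 0.033z*, so z* = 0.799/0.033 = 24.2.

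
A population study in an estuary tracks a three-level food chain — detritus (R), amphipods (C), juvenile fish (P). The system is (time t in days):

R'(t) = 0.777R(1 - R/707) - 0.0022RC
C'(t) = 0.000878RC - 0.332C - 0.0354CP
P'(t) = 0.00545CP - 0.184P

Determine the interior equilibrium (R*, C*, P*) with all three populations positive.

From dP/dt = 0: 0.00545C* = 0.184, so C* = 33.8.
From dR/dt = 0: 0.777(1 - R*/707) = 0.0022·33.8, giving R* = 707·(1 - 0.0956) = 639.
From dC/dt = 0: 0.000878·639 - 0.332 = 0.0354P*, so P* = 0.229/0.0354 = 6.48.

R* ≈ 639, C* ≈ 33.8, P* ≈ 6.48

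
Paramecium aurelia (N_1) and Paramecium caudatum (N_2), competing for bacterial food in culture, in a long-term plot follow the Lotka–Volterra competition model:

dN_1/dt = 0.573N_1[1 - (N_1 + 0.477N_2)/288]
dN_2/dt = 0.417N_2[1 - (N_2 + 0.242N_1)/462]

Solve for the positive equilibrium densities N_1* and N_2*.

N_1* ≈ 76.5, N_2* ≈ 443

Setting both brackets to zero gives the nullclines N_1 + 0.477N_2 = 288 and 0.242N_1 + N_2 = 462.
Substituting N_2 = 462 - 0.242N_1 into the first: N_1(1 - 0.477·0.242) = 288 - 0.477·462.
So N_1* = 67.6/0.885 = 76.5, and then N_2* = 462 - 0.242·76.5 = 443.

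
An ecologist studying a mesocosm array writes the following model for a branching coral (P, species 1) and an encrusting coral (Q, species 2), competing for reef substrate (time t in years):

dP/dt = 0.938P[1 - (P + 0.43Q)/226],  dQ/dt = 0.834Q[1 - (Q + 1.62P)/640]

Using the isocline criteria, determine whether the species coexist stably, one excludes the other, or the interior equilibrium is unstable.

species 2 excludes species 1

Compare the nullcline intercepts: K1/α12 = 226/0.43 = 526 < K2 = 640; K2/α21 = 640/1.62 = 395 > K1 = 226.
Since the inequalities point opposite ways, species 2 can invade but species 1 cannot.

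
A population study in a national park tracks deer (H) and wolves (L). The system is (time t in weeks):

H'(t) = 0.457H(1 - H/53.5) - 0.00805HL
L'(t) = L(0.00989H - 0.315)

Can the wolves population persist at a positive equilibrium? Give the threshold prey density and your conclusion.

The predator equation gives dL/dt > 0 only when H > 0.315/0.00989 = 31.9.
Without the predator, H → K = 53.5. Since 53.5 > 31.9, the predator can invade and persist.

Threshold H = 31.9; K > 31.9, so yes, the predator persists.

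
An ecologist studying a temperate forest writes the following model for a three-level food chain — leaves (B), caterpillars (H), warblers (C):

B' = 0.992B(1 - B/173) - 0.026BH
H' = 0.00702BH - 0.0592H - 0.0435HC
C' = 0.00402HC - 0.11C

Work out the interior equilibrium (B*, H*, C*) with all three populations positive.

B* ≈ 48.9, H* ≈ 27.4, C* ≈ 6.54

From dC/dt = 0: 0.00402H* = 0.11, so H* = 27.4.
From dB/dt = 0: 0.992(1 - B*/173) = 0.026·27.4, giving B* = 173·(1 - 0.717) = 48.9.
From dH/dt = 0: 0.00702·48.9 - 0.0592 = 0.0435C*, so C* = 0.284/0.0435 = 6.54.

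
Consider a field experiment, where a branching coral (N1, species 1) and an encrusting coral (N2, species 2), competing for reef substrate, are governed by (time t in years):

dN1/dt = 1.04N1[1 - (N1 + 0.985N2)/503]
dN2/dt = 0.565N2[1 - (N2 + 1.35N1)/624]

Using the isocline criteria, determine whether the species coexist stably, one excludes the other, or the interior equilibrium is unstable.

unstable coexistence (outcome depends on initial conditions)

Compare the nullcline intercepts: K1/α12 = 503/0.985 = 511 < K2 = 624; K2/α21 = 624/1.35 = 462 < K1 = 503.
Since both are reversed, neither can invade when rare; the interior point is a saddle.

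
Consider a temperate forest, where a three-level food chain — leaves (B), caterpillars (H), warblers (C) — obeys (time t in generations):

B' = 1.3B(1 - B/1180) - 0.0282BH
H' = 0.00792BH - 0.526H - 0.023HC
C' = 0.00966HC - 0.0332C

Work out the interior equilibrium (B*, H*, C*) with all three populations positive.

From dC/dt = 0: 0.00966H* = 0.0332, so H* = 3.44.
From dB/dt = 0: 1.3(1 - B*/1180) = 0.0282·3.44, giving B* = 1180·(1 - 0.0746) = 1090.
From dH/dt = 0: 0.00792·1090 - 0.526 = 0.023C*, so C* = 8.12/0.023 = 353.

B* ≈ 1090, H* ≈ 3.44, C* ≈ 353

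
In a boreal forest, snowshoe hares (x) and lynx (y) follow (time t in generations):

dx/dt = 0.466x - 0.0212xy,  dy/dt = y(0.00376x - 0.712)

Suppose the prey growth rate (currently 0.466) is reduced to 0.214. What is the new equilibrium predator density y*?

y* ≈ 10.1

At the interior fixed point, setting dx/dt = 0 with x > 0 fixes y* = (prey growth rate)/(xy coefficient) — independent of the other coefficients.
With the change, y* = 0.214/0.0212 = 10.1; it falls from 22.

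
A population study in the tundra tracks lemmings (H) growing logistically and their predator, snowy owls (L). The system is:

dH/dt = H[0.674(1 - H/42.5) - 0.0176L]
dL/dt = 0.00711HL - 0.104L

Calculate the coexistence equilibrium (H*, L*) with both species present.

H* ≈ 14.6, L* ≈ 25.1

From dL/dt = 0 with L > 0: 0.00711H* = 0.104, so H* = 14.6.
Substitute into dH/dt = 0: 0.674(1 - 14.6/42.5) = 0.0176L*.
The bracket is 0.656, giving L* = 0.442/0.0176 = 25.1.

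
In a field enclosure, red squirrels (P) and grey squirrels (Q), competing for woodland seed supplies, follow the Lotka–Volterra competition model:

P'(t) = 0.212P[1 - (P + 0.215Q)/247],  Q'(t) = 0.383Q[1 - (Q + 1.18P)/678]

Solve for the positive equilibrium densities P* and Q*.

P* ≈ 136, Q* ≈ 518

Setting both brackets to zero gives the nullclines P + 0.215Q = 247 and 1.18P + Q = 678.
Substituting Q = 678 - 1.18P into the first: P(1 - 0.215·1.18) = 247 - 0.215·678.
So P* = 101/0.746 = 136, and then Q* = 678 - 1.18·136 = 518.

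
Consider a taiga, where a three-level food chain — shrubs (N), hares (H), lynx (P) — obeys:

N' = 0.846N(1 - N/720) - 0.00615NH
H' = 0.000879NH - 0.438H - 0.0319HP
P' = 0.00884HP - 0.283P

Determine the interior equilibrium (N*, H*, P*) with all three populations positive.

N* ≈ 552, H* ≈ 32, P* ≈ 1.49

From dP/dt = 0: 0.00884H* = 0.283, so H* = 32.
From dN/dt = 0: 0.846(1 - N*/720) = 0.00615·32, giving N* = 720·(1 - 0.233) = 552.
From dH/dt = 0: 0.000879·552 - 0.438 = 0.0319P*, so P* = 0.0476/0.0319 = 1.49.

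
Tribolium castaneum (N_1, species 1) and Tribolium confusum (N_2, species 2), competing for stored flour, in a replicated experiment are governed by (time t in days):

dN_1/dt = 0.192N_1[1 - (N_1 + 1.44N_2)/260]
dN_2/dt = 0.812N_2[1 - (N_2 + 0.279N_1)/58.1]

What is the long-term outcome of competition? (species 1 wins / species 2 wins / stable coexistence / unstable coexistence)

species 1 excludes species 2

Compare the nullcline intercepts: K1/α12 = 260/1.44 = 181 > K2 = 58.1; K2/α21 = 58.1/0.279 = 208 < K1 = 260.
Since the inequalities point opposite ways, species 1 can invade but species 2 cannot.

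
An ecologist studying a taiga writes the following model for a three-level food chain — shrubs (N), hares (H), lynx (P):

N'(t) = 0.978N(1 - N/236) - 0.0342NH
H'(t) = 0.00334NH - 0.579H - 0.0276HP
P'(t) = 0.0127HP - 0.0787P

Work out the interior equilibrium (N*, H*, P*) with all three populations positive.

From dP/dt = 0: 0.0127H* = 0.0787, so H* = 6.2.
From dN/dt = 0: 0.978(1 - N*/236) = 0.0342·6.2, giving N* = 236·(1 - 0.217) = 185.
From dH/dt = 0: 0.00334·185 - 0.579 = 0.0276P*, so P* = 0.0384/0.0276 = 1.39.

N* ≈ 185, H* ≈ 6.2, P* ≈ 1.39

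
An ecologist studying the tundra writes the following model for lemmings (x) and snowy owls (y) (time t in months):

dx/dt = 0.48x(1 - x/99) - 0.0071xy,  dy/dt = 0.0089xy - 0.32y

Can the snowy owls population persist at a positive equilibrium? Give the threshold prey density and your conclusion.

Threshold x = 36; K > 36, so yes, the predator persists.

The predator equation gives dy/dt > 0 only when x > 0.32/0.0089 = 36.
Without the predator, x → K = 99. Since 99 > 36, the predator can invade and persist.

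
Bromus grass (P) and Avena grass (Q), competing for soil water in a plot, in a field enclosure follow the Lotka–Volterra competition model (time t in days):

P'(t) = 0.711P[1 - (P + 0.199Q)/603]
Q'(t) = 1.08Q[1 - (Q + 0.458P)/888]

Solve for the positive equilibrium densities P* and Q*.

P* ≈ 469, Q* ≈ 673

Setting both brackets to zero gives the nullclines P + 0.199Q = 603 and 0.458P + Q = 888.
Substituting Q = 888 - 0.458P into the first: P(1 - 0.199·0.458) = 603 - 0.199·888.
So P* = 426/0.909 = 469, and then Q* = 888 - 0.458·469 = 673.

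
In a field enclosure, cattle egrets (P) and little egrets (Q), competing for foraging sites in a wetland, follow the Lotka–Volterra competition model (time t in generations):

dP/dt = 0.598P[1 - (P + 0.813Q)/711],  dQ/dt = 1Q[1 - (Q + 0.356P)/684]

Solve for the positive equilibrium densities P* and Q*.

Setting both brackets to zero gives the nullclines P + 0.813Q = 711 and 0.356P + Q = 684.
Substituting Q = 684 - 0.356P into the first: P(1 - 0.813·0.356) = 711 - 0.813·684.
So P* = 155/0.711 = 218, and then Q* = 684 - 0.356·218 = 606.

P* ≈ 218, Q* ≈ 606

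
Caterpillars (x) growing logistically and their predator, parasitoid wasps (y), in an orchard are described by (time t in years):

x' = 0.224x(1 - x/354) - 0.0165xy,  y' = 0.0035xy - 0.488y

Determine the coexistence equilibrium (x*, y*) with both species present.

x* ≈ 139, y* ≈ 8.23

From dy/dt = 0 with y > 0: 0.0035x* = 0.488, so x* = 139.
Substitute into dx/dt = 0: 0.224(1 - 139/354) = 0.0165y*.
The bracket is 0.606, giving y* = 0.136/0.0165 = 8.23.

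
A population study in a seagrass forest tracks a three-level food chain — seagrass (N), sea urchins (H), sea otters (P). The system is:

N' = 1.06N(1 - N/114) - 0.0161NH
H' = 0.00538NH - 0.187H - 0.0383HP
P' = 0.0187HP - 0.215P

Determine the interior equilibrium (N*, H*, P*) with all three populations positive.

From dP/dt = 0: 0.0187H* = 0.215, so H* = 11.5.
From dN/dt = 0: 1.06(1 - N*/114) = 0.0161·11.5, giving N* = 114·(1 - 0.175) = 94.1.
From dH/dt = 0: 0.00538·94.1 - 0.187 = 0.0383P*, so P* = 0.319/0.0383 = 8.33.

N* ≈ 94.1, H* ≈ 11.5, P* ≈ 8.33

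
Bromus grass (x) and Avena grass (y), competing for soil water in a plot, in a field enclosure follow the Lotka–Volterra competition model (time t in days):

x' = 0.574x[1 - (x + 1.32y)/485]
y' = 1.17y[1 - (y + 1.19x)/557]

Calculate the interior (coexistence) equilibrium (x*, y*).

x* ≈ 438, y* ≈ 35.3

Setting both brackets to zero gives the nullclines x + 1.32y = 485 and 1.19x + y = 557.
Substituting y = 557 - 1.19x into the first: x(1 - 1.32·1.19) = 485 - 1.32·557.
So x* = -250/-0.571 = 438, and then y* = 557 - 1.19·438 = 35.3.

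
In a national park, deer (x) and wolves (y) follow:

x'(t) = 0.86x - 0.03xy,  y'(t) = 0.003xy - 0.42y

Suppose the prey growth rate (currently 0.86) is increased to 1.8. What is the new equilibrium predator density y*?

y* ≈ 60

At the interior fixed point, setting dx/dt = 0 with x > 0 fixes y* = (prey growth rate)/(xy coefficient) — independent of the other coefficients.
With the change, y* = 1.8/0.03 = 60; it rises from 28.7.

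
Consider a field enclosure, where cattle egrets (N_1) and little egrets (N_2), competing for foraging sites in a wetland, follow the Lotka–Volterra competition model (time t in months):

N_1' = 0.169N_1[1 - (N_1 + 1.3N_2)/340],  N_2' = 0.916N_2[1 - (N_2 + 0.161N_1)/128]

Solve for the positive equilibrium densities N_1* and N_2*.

Setting both brackets to zero gives the nullclines N_1 + 1.3N_2 = 340 and 0.161N_1 + N_2 = 128.
Substituting N_2 = 128 - 0.161N_1 into the first: N_1(1 - 1.3·0.161) = 340 - 1.3·128.
So N_1* = 174/0.791 = 220, and then N_2* = 128 - 0.161·220 = 92.7.

N_1* ≈ 220, N_2* ≈ 92.7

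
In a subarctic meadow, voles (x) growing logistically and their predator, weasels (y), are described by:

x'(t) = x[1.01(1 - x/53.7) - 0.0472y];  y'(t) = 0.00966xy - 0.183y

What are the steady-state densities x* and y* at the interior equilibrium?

From dy/dt = 0 with y > 0: 0.00966x* = 0.183, so x* = 18.9.
Substitute into dx/dt = 0: 1.01(1 - 18.9/53.7) = 0.0472y*.
The bracket is 0.647, giving y* = 0.654/0.0472 = 13.8.

x* ≈ 18.9, y* ≈ 13.8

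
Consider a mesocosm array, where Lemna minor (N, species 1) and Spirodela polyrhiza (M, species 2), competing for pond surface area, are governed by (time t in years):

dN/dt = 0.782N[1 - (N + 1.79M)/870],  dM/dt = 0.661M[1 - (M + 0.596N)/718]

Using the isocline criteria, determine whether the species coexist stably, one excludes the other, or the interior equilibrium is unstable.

species 2 excludes species 1

Compare the nullcline intercepts: K1/α12 = 870/1.79 = 486 < K2 = 718; K2/α21 = 718/0.596 = 1200 > K1 = 870.
Since the inequalities point opposite ways, species 2 can invade but species 1 cannot.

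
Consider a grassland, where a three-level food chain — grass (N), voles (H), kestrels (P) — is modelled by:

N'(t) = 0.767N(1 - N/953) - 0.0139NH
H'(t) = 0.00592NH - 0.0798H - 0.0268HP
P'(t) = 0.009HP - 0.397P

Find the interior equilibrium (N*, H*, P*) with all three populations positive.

N* ≈ 191, H* ≈ 44.1, P* ≈ 39.3

From dP/dt = 0: 0.009H* = 0.397, so H* = 44.1.
From dN/dt = 0: 0.767(1 - N*/953) = 0.0139·44.1, giving N* = 953·(1 - 0.799) = 191.
From dH/dt = 0: 0.00592·191 - 0.0798 = 0.0268P*, so P* = 1.05/0.0268 = 39.3.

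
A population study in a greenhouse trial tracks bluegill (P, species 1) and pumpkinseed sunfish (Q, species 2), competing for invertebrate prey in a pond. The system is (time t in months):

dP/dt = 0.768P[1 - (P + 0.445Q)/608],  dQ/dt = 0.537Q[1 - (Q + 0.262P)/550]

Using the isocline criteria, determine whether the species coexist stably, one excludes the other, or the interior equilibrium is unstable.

Compare the nullcline intercepts: K1/α12 = 608/0.445 = 1370 > K2 = 550; K2/α21 = 550/0.262 = 2100 > K1 = 608.
Since both inequalities hold, each species can invade when rare, so the interior equilibrium is stable.

stable coexistence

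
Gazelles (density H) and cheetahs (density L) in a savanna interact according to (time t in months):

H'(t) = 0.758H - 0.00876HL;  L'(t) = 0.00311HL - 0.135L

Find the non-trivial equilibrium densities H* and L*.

H* ≈ 43.4, L* ≈ 86.5

Set dL/dt = 0 with L > 0: 0.00311H - 0.135 = 0, so H* = 0.135/0.00311 = 43.4.
Set dH/dt = 0 with H > 0: 0.758 - 0.00876L = 0, so L* = 0.758/0.00876 = 86.5.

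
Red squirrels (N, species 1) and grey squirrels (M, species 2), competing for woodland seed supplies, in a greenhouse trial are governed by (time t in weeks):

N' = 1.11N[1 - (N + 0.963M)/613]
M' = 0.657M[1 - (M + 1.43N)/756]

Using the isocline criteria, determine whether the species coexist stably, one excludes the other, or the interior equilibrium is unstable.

unstable coexistence (outcome depends on initial conditions)

Compare the nullcline intercepts: K1/α12 = 613/0.963 = 637 < K2 = 756; K2/α21 = 756/1.43 = 529 < K1 = 613.
Since both are reversed, neither can invade when rare; the interior point is a saddle.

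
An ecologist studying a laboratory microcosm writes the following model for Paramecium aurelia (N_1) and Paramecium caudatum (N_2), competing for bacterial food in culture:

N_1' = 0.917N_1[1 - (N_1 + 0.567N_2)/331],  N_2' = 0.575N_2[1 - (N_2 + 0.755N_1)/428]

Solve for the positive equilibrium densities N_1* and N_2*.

N_1* ≈ 154, N_2* ≈ 311

Setting both brackets to zero gives the nullclines N_1 + 0.567N_2 = 331 and 0.755N_1 + N_2 = 428.
Substituting N_2 = 428 - 0.755N_1 into the first: N_1(1 - 0.567·0.755) = 331 - 0.567·428.
So N_1* = 88.3/0.572 = 154, and then N_2* = 428 - 0.755·154 = 311.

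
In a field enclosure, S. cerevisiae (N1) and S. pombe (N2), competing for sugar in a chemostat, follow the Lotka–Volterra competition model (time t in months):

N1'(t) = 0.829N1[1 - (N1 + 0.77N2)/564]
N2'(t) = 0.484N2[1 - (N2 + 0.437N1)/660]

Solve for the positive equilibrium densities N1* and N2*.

N1* ≈ 84.1, N2* ≈ 623

Setting both brackets to zero gives the nullclines N1 + 0.77N2 = 564 and 0.437N1 + N2 = 660.
Substituting N2 = 660 - 0.437N1 into the first: N1(1 - 0.77·0.437) = 564 - 0.77·660.
So N1* = 55.8/0.664 = 84.1, and then N2* = 660 - 0.437·84.1 = 623.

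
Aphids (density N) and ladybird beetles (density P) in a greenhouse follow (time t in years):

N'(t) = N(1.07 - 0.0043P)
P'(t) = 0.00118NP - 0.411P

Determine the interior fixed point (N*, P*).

N* ≈ 348, P* ≈ 249

Set dP/dt = 0 with P > 0: 0.00118N - 0.411 = 0, so N* = 0.411/0.00118 = 348.
Set dN/dt = 0 with N > 0: 1.07 - 0.0043P = 0, so P* = 1.07/0.0043 = 249.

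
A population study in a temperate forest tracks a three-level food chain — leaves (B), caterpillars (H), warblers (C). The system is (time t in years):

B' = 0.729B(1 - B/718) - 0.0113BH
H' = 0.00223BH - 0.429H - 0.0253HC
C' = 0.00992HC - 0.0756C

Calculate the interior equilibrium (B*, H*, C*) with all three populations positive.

From dC/dt = 0: 0.00992H* = 0.0756, so H* = 7.62.
From dB/dt = 0: 0.729(1 - B*/718) = 0.0113·7.62, giving B* = 718·(1 - 0.118) = 633.
From dH/dt = 0: 0.00223·633 - 0.429 = 0.0253C*, so C* = 0.983/0.0253 = 38.9.

B* ≈ 633, H* ≈ 7.62, C* ≈ 38.9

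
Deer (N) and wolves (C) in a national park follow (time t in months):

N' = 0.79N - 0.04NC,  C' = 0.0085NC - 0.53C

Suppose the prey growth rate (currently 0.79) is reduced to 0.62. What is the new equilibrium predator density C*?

At the interior fixed point, setting dN/dt = 0 with N > 0 fixes C* = (prey growth rate)/(NC coefficient) — independent of the other coefficients.
With the change, C* = 0.62/0.04 = 15.5; it falls from 19.8.

C* ≈ 15.5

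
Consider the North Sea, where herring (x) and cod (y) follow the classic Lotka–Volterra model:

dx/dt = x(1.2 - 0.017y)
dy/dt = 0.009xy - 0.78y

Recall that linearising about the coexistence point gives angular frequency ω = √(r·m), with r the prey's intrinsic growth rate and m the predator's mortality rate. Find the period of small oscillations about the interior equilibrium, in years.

Here r = 1.2 and m = 0.78, so r·m = 0.936.
ω = √0.936 = 0.967 per year, hence T = 2π/ω ≈ 6.49 years.

T ≈ 6.49 years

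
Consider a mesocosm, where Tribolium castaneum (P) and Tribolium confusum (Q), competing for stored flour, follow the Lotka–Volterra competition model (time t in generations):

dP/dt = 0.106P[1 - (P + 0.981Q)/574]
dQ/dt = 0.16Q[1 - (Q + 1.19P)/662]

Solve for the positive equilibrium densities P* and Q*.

Setting both brackets to zero gives the nullclines P + 0.981Q = 574 and 1.19P + Q = 662.
Substituting Q = 662 - 1.19P into the first: P(1 - 0.981·1.19) = 574 - 0.981·662.
So P* = -75.4/-0.167 = 451, and then Q* = 662 - 1.19·451 = 126.

P* ≈ 451, Q* ≈ 126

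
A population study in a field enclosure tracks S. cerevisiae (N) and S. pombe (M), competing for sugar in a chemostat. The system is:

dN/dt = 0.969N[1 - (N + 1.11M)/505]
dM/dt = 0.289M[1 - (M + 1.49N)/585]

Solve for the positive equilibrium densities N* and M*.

Setting both brackets to zero gives the nullclines N + 1.11M = 505 and 1.49N + M = 585.
Substituting M = 585 - 1.49N into the first: N(1 - 1.11·1.49) = 505 - 1.11·585.
So N* = -144/-0.654 = 221, and then M* = 585 - 1.49·221 = 256.

N* ≈ 221, M* ≈ 256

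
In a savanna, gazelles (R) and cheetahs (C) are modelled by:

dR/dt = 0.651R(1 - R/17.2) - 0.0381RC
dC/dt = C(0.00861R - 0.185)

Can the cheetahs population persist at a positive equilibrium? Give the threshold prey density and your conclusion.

Threshold R = 21.5; K < 21.5, so no, the predator goes extinct.

The predator equation gives dC/dt > 0 only when R > 0.185/0.00861 = 21.5.
Without the predator, R → K = 17.2. Since 17.2 < 21.5, the predator cannot invade.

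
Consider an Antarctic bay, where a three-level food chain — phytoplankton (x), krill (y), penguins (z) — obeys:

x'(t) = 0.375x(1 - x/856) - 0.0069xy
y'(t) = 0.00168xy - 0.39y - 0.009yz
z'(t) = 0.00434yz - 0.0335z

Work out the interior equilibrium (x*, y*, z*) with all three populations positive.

From dz/dt = 0: 0.00434y* = 0.0335, so y* = 7.72.
From dx/dt = 0: 0.375(1 - x*/856) = 0.0069·7.72, giving x* = 856·(1 - 0.142) = 734.
From dy/dt = 0: 0.00168·734 - 0.39 = 0.009z*, so z* = 0.844/0.009 = 93.8.

x* ≈ 734, y* ≈ 7.72, z* ≈ 93.8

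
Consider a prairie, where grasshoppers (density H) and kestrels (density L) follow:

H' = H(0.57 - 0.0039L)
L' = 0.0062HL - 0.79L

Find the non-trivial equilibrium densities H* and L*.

H* ≈ 127, L* ≈ 146

Set dL/dt = 0 with L > 0: 0.0062H - 0.79 = 0, so H* = 0.79/0.0062 = 127.
Set dH/dt = 0 with H > 0: 0.57 - 0.0039L = 0, so L* = 0.57/0.0039 = 146.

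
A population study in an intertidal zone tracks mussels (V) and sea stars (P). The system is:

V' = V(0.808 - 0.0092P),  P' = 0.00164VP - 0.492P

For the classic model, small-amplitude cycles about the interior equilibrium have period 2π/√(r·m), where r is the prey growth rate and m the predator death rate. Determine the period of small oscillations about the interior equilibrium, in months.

T ≈ 9.97 months

Here r = 0.808 and m = 0.492, so r·m = 0.398.
ω = √0.398 = 0.631 per month, hence T = 2π/ω ≈ 9.97 months.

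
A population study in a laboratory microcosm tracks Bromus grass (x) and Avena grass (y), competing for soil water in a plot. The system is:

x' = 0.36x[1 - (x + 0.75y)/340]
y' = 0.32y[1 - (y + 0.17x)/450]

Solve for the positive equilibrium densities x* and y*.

Setting both brackets to zero gives the nullclines x + 0.75y = 340 and 0.17x + y = 450.
Substituting y = 450 - 0.17x into the first: x(1 - 0.75·0.17) = 340 - 0.75·450.
So x* = 2.5/0.873 = 2.87, and then y* = 450 - 0.17·2.87 = 450.

x* ≈ 2.87, y* ≈ 450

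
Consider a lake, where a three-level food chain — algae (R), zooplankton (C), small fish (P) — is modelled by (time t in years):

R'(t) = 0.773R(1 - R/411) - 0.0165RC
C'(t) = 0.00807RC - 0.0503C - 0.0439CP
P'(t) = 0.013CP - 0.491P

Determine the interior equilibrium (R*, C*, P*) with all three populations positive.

R* ≈ 79.7, C* ≈ 37.8, P* ≈ 13.5

From dP/dt = 0: 0.013C* = 0.491, so C* = 37.8.
From dR/dt = 0: 0.773(1 - R*/411) = 0.0165·37.8, giving R* = 411·(1 - 0.806) = 79.7.
From dC/dt = 0: 0.00807·79.7 - 0.0503 = 0.0439P*, so P* = 0.592/0.0439 = 13.5.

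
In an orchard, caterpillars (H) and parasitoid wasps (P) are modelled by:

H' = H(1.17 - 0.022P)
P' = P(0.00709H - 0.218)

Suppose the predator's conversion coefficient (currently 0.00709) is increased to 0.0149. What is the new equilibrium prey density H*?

H* ≈ 14.6

At the interior fixed point, setting dP/dt = 0 with P > 0 fixes H* = (predator death rate)/(HP coefficient) — independent of the other coefficients.
With the change, H* = 0.218/0.0149 = 14.6; it falls from 30.7.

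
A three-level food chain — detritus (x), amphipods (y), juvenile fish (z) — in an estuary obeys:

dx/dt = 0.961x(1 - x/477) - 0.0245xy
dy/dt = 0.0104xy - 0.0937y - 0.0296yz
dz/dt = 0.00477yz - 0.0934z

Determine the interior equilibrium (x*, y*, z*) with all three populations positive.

x* ≈ 239, y* ≈ 19.6, z* ≈ 80.8

From dz/dt = 0: 0.00477y* = 0.0934, so y* = 19.6.
From dx/dt = 0: 0.961(1 - x*/477) = 0.0245·19.6, giving x* = 477·(1 - 0.499) = 239.
From dy/dt = 0: 0.0104·239 - 0.0937 = 0.0296z*, so z* = 2.39/0.0296 = 80.8.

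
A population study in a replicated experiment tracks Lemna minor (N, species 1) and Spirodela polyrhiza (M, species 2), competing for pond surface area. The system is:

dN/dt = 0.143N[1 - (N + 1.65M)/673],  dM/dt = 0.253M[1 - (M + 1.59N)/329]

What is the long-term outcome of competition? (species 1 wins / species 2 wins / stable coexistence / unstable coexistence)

species 1 excludes species 2

Compare the nullcline intercepts: K1/α12 = 673/1.65 = 408 > K2 = 329; K2/α21 = 329/1.59 = 207 < K1 = 673.
Since the inequalities point opposite ways, species 1 can invade but species 2 cannot.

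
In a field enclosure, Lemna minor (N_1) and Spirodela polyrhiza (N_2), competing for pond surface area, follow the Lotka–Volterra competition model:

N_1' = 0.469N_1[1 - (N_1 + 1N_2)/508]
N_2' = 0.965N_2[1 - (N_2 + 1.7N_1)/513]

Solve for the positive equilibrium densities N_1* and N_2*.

Setting both brackets to zero gives the nullclines N_1 + 1N_2 = 508 and 1.7N_1 + N_2 = 513.
Substituting N_2 = 513 - 1.7N_1 into the first: N_1(1 - 1·1.7) = 508 - 1·513.
So N_1* = -5/-0.7 = 7.14, and then N_2* = 513 - 1.7·7.14 = 501.

N_1* ≈ 7.14, N_2* ≈ 501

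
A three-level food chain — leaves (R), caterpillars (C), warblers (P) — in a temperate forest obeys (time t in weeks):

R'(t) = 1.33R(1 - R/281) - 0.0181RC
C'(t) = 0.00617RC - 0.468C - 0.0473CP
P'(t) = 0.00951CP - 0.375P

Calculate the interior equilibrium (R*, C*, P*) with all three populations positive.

R* ≈ 130, C* ≈ 39.4, P* ≈ 7.09

From dP/dt = 0: 0.00951C* = 0.375, so C* = 39.4.
From dR/dt = 0: 1.33(1 - R*/281) = 0.0181·39.4, giving R* = 281·(1 - 0.537) = 130.
From dC/dt = 0: 0.00617·130 - 0.468 = 0.0473P*, so P* = 0.335/0.0473 = 7.09.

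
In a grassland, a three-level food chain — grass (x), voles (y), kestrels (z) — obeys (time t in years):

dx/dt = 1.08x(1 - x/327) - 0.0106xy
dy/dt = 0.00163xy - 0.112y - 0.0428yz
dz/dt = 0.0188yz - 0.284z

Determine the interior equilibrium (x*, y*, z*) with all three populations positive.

x* ≈ 279, y* ≈ 15.1, z* ≈ 7.99

From dz/dt = 0: 0.0188y* = 0.284, so y* = 15.1.
From dx/dt = 0: 1.08(1 - x*/327) = 0.0106·15.1, giving x* = 327·(1 - 0.148) = 279.
From dy/dt = 0: 0.00163·279 - 0.112 = 0.0428z*, so z* = 0.342/0.0428 = 7.99.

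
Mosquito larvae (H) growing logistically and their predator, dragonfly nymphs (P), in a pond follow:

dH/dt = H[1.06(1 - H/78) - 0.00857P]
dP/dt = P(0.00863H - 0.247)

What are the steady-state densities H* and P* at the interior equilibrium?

From dP/dt = 0 with P > 0: 0.00863H* = 0.247, so H* = 28.6.
Substitute into dH/dt = 0: 1.06(1 - 28.6/78) = 0.00857P*.
The bracket is 0.633, giving P* = 0.671/0.00857 = 78.3.

H* ≈ 28.6, P* ≈ 78.3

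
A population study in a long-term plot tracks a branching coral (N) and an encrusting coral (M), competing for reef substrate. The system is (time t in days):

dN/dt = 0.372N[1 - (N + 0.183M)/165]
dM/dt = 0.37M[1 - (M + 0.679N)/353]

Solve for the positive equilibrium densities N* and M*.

N* ≈ 115, M* ≈ 275

Setting both brackets to zero gives the nullclines N + 0.183M = 165 and 0.679N + M = 353.
Substituting M = 353 - 0.679N into the first: N(1 - 0.183·0.679) = 165 - 0.183·353.
So N* = 100/0.876 = 115, and then M* = 353 - 0.679·115 = 275.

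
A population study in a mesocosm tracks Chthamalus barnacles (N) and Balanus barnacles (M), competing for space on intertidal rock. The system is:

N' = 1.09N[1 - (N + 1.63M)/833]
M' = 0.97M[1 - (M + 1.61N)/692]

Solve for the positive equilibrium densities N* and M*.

N* ≈ 182, M* ≈ 400

Setting both brackets to zero gives the nullclines N + 1.63M = 833 and 1.61N + M = 692.
Substituting M = 692 - 1.61N into the first: N(1 - 1.63·1.61) = 833 - 1.63·692.
So N* = -295/-1.62 = 182, and then M* = 692 - 1.61·182 = 400.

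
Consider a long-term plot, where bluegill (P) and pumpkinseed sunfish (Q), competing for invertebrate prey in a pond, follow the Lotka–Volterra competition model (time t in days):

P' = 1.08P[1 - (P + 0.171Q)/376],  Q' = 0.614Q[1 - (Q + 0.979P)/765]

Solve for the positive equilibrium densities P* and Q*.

Setting both brackets to zero gives the nullclines P + 0.171Q = 376 and 0.979P + Q = 765.
Substituting Q = 765 - 0.979P into the first: P(1 - 0.171·0.979) = 376 - 0.171·765.
So P* = 245/0.833 = 294, and then Q* = 765 - 0.979·294 = 477.

P* ≈ 294, Q* ≈ 477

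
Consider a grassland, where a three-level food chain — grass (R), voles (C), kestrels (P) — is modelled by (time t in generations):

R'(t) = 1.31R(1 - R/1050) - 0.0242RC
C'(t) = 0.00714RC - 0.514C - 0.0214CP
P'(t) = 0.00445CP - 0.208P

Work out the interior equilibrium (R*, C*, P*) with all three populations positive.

From dP/dt = 0: 0.00445C* = 0.208, so C* = 46.7.
From dR/dt = 0: 1.31(1 - R*/1050) = 0.0242·46.7, giving R* = 1050·(1 - 0.863) = 143.
From dC/dt = 0: 0.00714·143 - 0.514 = 0.0214P*, so P* = 0.51/0.0214 = 23.8.

R* ≈ 143, C* ≈ 46.7, P* ≈ 23.8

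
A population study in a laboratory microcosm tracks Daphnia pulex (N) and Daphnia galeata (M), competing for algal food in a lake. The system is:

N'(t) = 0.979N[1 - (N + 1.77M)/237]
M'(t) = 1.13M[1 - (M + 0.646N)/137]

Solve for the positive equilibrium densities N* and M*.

Setting both brackets to zero gives the nullclines N + 1.77M = 237 and 0.646N + M = 137.
Substituting M = 137 - 0.646N into the first: N(1 - 1.77·0.646) = 237 - 1.77·137.
So N* = -5.49/-0.143 = 38.3, and then M* = 137 - 0.646·38.3 = 112.

N* ≈ 38.3, M* ≈ 112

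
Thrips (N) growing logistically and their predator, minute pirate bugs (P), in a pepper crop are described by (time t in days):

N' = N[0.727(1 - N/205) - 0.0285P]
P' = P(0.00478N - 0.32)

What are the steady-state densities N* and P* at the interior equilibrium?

N* ≈ 66.9, P* ≈ 17.2

From dP/dt = 0 with P > 0: 0.00478N* = 0.32, so N* = 66.9.
Substitute into dN/dt = 0: 0.727(1 - 66.9/205) = 0.0285P*.
The bracket is 0.673, giving P* = 0.49/0.0285 = 17.2.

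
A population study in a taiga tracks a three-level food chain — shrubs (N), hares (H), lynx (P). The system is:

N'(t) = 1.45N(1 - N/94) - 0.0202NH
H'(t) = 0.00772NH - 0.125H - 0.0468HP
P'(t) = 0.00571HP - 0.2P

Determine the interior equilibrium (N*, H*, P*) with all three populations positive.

From dP/dt = 0: 0.00571H* = 0.2, so H* = 35.
From dN/dt = 0: 1.45(1 - N*/94) = 0.0202·35, giving N* = 94·(1 - 0.488) = 48.1.
From dH/dt = 0: 0.00772·48.1 - 0.125 = 0.0468P*, so P* = 0.247/0.0468 = 5.27.

N* ≈ 48.1, H* ≈ 35, P* ≈ 5.27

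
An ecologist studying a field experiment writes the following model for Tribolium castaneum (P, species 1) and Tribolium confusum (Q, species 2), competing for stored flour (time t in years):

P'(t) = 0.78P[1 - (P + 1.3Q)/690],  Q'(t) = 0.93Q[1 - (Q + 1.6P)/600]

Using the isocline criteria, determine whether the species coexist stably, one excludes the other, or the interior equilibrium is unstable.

unstable coexistence (outcome depends on initial conditions)

Compare the nullcline intercepts: K1/α12 = 690/1.3 = 531 < K2 = 600; K2/α21 = 600/1.6 = 375 < K1 = 690.
Since both are reversed, neither can invade when rare; the interior point is a saddle.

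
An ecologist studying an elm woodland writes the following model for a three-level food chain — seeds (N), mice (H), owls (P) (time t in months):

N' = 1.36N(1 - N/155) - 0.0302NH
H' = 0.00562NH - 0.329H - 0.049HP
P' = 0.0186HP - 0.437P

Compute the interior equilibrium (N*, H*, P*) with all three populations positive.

N* ≈ 74.1, H* ≈ 23.5, P* ≈ 1.79

From dP/dt = 0: 0.0186H* = 0.437, so H* = 23.5.
From dN/dt = 0: 1.36(1 - N*/155) = 0.0302·23.5, giving N* = 155·(1 - 0.522) = 74.1.
From dH/dt = 0: 0.00562·74.1 - 0.329 = 0.049P*, so P* = 0.0876/0.049 = 1.79.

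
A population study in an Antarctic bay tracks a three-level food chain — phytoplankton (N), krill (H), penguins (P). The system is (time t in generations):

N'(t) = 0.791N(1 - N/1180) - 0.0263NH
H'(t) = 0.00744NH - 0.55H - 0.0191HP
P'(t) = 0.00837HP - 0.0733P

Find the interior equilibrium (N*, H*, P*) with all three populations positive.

From dP/dt = 0: 0.00837H* = 0.0733, so H* = 8.76.
From dN/dt = 0: 0.791(1 - N*/1180) = 0.0263·8.76, giving N* = 1180·(1 - 0.291) = 836.
From dH/dt = 0: 0.00744·836 - 0.55 = 0.0191P*, so P* = 5.67/0.0191 = 297.

N* ≈ 836, H* ≈ 8.76, P* ≈ 297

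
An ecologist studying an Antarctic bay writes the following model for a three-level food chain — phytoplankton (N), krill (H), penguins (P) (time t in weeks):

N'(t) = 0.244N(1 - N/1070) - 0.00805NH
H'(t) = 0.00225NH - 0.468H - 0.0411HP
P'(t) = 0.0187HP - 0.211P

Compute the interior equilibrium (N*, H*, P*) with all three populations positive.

N* ≈ 672, H* ≈ 11.3, P* ≈ 25.4

From dP/dt = 0: 0.0187H* = 0.211, so H* = 11.3.
From dN/dt = 0: 0.244(1 - N*/1070) = 0.00805·11.3, giving N* = 1070·(1 - 0.372) = 672.
From dH/dt = 0: 0.00225·672 - 0.468 = 0.0411P*, so P* = 1.04/0.0411 = 25.4.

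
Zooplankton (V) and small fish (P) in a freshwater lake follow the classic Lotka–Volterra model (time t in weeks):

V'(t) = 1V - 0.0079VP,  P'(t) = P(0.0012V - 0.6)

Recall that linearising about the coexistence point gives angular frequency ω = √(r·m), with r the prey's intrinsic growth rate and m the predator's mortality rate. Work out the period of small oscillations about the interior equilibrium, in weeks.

Here r = 1 and m = 0.6, so r·m = 0.6.
ω = √0.6 = 0.775 per week, hence T = 2π/ω ≈ 8.11 weeks.

T ≈ 8.11 weeks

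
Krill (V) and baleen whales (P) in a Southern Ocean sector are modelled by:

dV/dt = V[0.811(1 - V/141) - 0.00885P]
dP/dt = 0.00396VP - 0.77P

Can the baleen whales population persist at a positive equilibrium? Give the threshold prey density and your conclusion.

Threshold V = 194; K < 194, so no, the predator goes extinct.

The predator equation gives dP/dt > 0 only when V > 0.77/0.00396 = 194.
Without the predator, V → K = 141. Since 141 < 194, the predator cannot invade.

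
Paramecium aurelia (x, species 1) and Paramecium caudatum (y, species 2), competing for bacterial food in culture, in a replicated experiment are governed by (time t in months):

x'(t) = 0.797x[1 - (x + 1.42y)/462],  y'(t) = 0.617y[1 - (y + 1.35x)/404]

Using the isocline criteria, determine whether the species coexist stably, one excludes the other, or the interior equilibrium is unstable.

Compare the nullcline intercepts: K1/α12 = 462/1.42 = 325 < K2 = 404; K2/α21 = 404/1.35 = 299 < K1 = 462.
Since both are reversed, neither can invade when rare; the interior point is a saddle.

unstable coexistence (outcome depends on initial conditions)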